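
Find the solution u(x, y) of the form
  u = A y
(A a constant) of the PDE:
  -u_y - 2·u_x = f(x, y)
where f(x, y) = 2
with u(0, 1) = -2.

Substitute the ansatz u = A y into the left-hand side.
Derivatives of the ansatz:
  u_y = A
  u_x = 0
Term by term:
  -u_y = - A
  -2·u_x = 0
So the left-hand side equals
  - A
This must equal f(x, y) = 2 identically.
Matching coefficients of the independent functions:
  [constant term]:  - A = 2
Solving: A = -2.
Check against the point condition:
  u(0, 1) = -2  ⟹  A = -2  ✓
Hence u(x, y) = - 2 y.

Answer: u(x, y) = - 2 y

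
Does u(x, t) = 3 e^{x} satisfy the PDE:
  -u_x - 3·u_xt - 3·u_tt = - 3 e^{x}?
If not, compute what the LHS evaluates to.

Answer: Yes

Derivation:
Evaluate each term of the left-hand side for u = 3 e^{x}.
Derivatives:
  u_x = 3 e^{x}
  u_xt = 0
  u_tt = 0
Terms:
  -u_x = - 3 e^{x}
  -3·u_xt = 0
  -3·u_tt = 0
Sum: LHS = - 3 e^{x}
This is exactly the given right-hand side, so u is a solution.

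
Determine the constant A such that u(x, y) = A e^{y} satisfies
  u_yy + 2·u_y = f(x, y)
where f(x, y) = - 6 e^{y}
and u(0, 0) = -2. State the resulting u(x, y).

Answer: u(x, y) = - 2 e^{y}

Derivation:
Substitute the ansatz u = A e^{y} into the left-hand side.
Derivatives of the ansatz:
  u_yy = A e^{y}
  u_y = A e^{y}
Term by term:
  u_yy = A e^{y}
  2·u_y = 2 A e^{y}
So the left-hand side equals
  3 A e^{y}
This must equal f(x, y) = - 6 e^{y} identically.
Matching coefficients of the independent functions:
  [e^{y}]:  3 A = -6
Solving: A = -2.
Check against the point condition:
  u(0, 0) = -2  ⟹  A = -2  ✓
Hence u(x, y) = - 2 e^{y}.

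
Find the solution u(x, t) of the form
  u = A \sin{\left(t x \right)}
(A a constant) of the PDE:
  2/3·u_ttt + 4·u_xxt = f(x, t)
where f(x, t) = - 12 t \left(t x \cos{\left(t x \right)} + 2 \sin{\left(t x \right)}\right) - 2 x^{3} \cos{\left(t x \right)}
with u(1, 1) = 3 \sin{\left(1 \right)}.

Substitute the ansatz u = A \sin{\left(t x \right)} into the left-hand side.
Derivatives of the ansatz:
  u_ttt = - A x^{3} \cos{\left(t x \right)}
  u_xxt = - A t^{2} x \cos{\left(t x \right)} - 2 A t \sin{\left(t x \right)}
Term by term:
  2/3·u_ttt = - \frac{2 A x^{3} \cos{\left(t x \right)}}{3}
  4·u_xxt = - 4 A t^{2} x \cos{\left(t x \right)} - 8 A t \sin{\left(t x \right)}
So the left-hand side equals
  - 4 A t^{2} x \cos{\left(t x \right)} - 8 A t \sin{\left(t x \right)} - \frac{2 A x^{3} \cos{\left(t x \right)}}{3}
This must equal f(x, t) identically; expanded, f = - 12 t^{2} x \cos{\left(t x \right)} - 24 t \sin{\left(t x \right)} - 2 x^{3} \cos{\left(t x \right)}.
Matching coefficients of the independent functions:
  [t \sin{\left(t x \right)}]:  - 8 A = -24
  [x^{3} \cos{\left(t x \right)}]:  - \frac{2 A}{3} = -2
  [t^{2} x \cos{\left(t x \right)}]:  - 4 A = -12
Solving: A = 3.
Check against the point condition:
  u(1, 1) = 3 \sin{\left(1 \right)}  ⟹  A \sin{\left(1 \right)} = 3 \sin{\left(1 \right)}  ✓
Hence u(x, t) = 3 \sin{\left(t x \right)}.

Answer: u(x, t) = 3 \sin{\left(t x \right)}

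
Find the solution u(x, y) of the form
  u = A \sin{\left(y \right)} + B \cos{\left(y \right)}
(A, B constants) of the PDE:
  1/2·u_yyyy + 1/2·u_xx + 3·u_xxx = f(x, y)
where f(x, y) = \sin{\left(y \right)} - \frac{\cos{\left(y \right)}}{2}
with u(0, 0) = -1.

Answer: u(x, y) = 2 \sin{\left(y \right)} - \cos{\left(y \right)}

Derivation:
Substitute the ansatz u = A \sin{\left(y \right)} + B \cos{\left(y \right)} into the left-hand side.
Derivatives of the ansatz:
  u_yyyy = A \sin{\left(y \right)} + B \cos{\left(y \right)}
  u_xx = 0
  u_xxx = 0
Term by term:
  1/2·u_yyyy = \frac{A \sin{\left(y \right)}}{2} + \frac{B \cos{\left(y \right)}}{2}
  1/2·u_xx = 0
  3·u_xxx = 0
So the left-hand side equals
  \frac{A \sin{\left(y \right)}}{2} + \frac{B \cos{\left(y \right)}}{2}
This must equal f(x, y) = \sin{\left(y \right)} - \frac{\cos{\left(y \right)}}{2} identically.
Matching coefficients of the independent functions:
  [\sin{\left(y \right)}]:  \frac{A}{2} = 1
  [\cos{\left(y \right)}]:  \frac{B}{2} = - \frac{1}{2}
Solving: A = 2, B = -1.
Check against the point condition:
  u(0, 0) = -1  ⟹  B = -1  ✓
Hence u(x, y) = 2 \sin{\left(y \right)} - \cos{\left(y \right)}.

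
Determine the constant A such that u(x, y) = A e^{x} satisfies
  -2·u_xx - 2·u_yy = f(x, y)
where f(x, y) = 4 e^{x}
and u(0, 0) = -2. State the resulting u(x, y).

Substitute the ansatz u = A e^{x} into the left-hand side.
Derivatives of the ansatz:
  u_xx = A e^{x}
  u_yy = 0
Term by term:
  -2·u_xx = - 2 A e^{x}
  -2·u_yy = 0
So the left-hand side equals
  - 2 A e^{x}
This must equal f(x, y) = 4 e^{x} identically.
Matching coefficients of the independent functions:
  [e^{x}]:  - 2 A = 4
Solving: A = -2.
Check against the point condition:
  u(0, 0) = -2  ⟹  A = -2  ✓
Hence u(x, y) = - 2 e^{x}.

Answer: u(x, y) = - 2 e^{x}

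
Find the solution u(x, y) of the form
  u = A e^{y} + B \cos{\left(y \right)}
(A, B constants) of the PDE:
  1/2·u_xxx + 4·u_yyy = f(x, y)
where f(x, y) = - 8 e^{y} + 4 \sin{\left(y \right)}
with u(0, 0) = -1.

Substitute the ansatz u = A e^{y} + B \cos{\left(y \right)} into the left-hand side.
Derivatives of the ansatz:
  u_xxx = 0
  u_yyy = A e^{y} + B \sin{\left(y \right)}
Term by term:
  1/2·u_xxx = 0
  4·u_yyy = 4 A e^{y} + 4 B \sin{\left(y \right)}
So the left-hand side equals
  4 A e^{y} + 4 B \sin{\left(y \right)}
This must equal f(x, y) = - 8 e^{y} + 4 \sin{\left(y \right)} identically.
Matching coefficients of the independent functions:
  [e^{y}]:  4 A = -8
  [\sin{\left(y \right)}]:  4 B = 4
Solving: A = -2, B = 1.
Check against the point condition:
  u(0, 0) = -1  ⟹  A + B = -1  ✓
Hence u(x, y) = - 2 e^{y} + \cos{\left(y \right)}.

Answer: u(x, y) = - 2 e^{y} + \cos{\left(y \right)}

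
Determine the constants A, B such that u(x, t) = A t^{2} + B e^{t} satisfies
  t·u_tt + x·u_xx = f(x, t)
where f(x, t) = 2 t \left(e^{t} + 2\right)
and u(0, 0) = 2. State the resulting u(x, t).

Substitute the ansatz u = A t^{2} + B e^{t} into the left-hand side.
Derivatives of the ansatz:
  u_tt = 2 A + B e^{t}
  u_xx = 0
Term by term:
  t·u_tt = 2 A t + B t e^{t}
  x·u_xx = 0
So the left-hand side equals
  2 A t + B t e^{t}
This must equal f(x, t) = 2 t \left(e^{t} + 2\right) identically.
Matching coefficients of the independent functions:
  [t]:  2 A = 4
  [t e^{t}]:  B = 2
Solving: A = 2, B = 2.
Check against the point condition:
  u(0, 0) = 2  ⟹  B = 2  ✓
Hence u(x, t) = 2 t^{2} + 2 e^{t}.

Answer: u(x, t) = 2 t^{2} + 2 e^{t}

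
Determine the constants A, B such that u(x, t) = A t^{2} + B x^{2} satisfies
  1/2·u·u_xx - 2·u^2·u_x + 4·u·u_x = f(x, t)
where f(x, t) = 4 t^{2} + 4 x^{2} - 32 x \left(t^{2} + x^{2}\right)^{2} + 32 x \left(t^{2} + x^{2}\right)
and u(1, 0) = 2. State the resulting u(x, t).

Answer: u(x, t) = 2 t^{2} + 2 x^{2}

Derivation:
Substitute the ansatz u = A t^{2} + B x^{2} into the left-hand side.
Derivatives of the ansatz:
  u_xx = 2 B
  u_x = 2 B x
Term by term:
  1/2·u·u_xx = A B t^{2} + B^{2} x^{2}
  -2·u^2·u_x = - 4 A^{2} B t^{4} x - 8 A B^{2} t^{2} x^{3} - 4 B^{3} x^{5}
  4·u·u_x = 8 A B t^{2} x + 8 B^{2} x^{3}
So the left-hand side equals
  - 4 A^{2} B t^{4} x - 8 A B^{2} t^{2} x^{3} + 8 A B t^{2} x + A B t^{2} - 4 B^{3} x^{5} + 8 B^{2} x^{3} + B^{2} x^{2}
This must equal f(x, t) identically; expanded, f = - 32 t^{4} x - 64 t^{2} x^{3} + 32 t^{2} x + 4 t^{2} - 32 x^{5} + 32 x^{3} + 4 x^{2}.
Matching coefficients of the independent functions:
  [t^{2}]:  A B = 4
  [x^{2}]:  B^{2} = 4
  [x^{3}]:  8 B^{2} = 32
  [x^{5}]:  - 4 B^{3} = -32
  [t^{2} x]:  8 A B = 32
  [t^{2} x^{3}]:  - 8 A B^{2} = -64
  [t^{4} x]:  - 4 A^{2} B = -32
Solving: A = 2, B = 2.
Check against the point condition:
  u(1, 0) = 2  ⟹  B = 2  ✓
Hence u(x, t) = 2 t^{2} + 2 x^{2}.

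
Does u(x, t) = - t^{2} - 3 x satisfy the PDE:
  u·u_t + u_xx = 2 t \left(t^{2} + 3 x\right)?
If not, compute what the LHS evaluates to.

Evaluate each term of the left-hand side for u = - t^{2} - 3 x.
Derivatives:
  u_t = - 2 t
  u_xx = 0
Terms:
  u·u_t = 2 t \left(t^{2} + 3 x\right)
  u_xx = 0
Sum: LHS = 2 t \left(t^{2} + 3 x\right)
This is exactly the given right-hand side, so u is a solution.

Answer: Yes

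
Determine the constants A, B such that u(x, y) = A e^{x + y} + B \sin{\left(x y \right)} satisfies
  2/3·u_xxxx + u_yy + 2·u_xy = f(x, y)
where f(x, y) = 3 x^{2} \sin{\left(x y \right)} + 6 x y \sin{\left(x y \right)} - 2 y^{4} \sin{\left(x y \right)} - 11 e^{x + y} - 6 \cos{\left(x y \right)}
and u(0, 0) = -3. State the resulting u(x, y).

Answer: u(x, y) = - 3 e^{x + y} - 3 \sin{\left(x y \right)}

Derivation:
Substitute the ansatz u = A e^{x + y} + B \sin{\left(x y \right)} into the left-hand side.
Derivatives of the ansatz:
  u_xxxx = A e^{x} e^{y} + B y^{4} \sin{\left(x y \right)}
  u_yy = A e^{x} e^{y} - B x^{2} \sin{\left(x y \right)}
  u_xy = A e^{x} e^{y} - B x y \sin{\left(x y \right)} + B \cos{\left(x y \right)}
Term by term:
  2/3·u_xxxx = \frac{2 A e^{x} e^{y}}{3} + \frac{2 B y^{4} \sin{\left(x y \right)}}{3}
  u_yy = A e^{x} e^{y} - B x^{2} \sin{\left(x y \right)}
  2·u_xy = 2 A e^{x} e^{y} - 2 B x y \sin{\left(x y \right)} + 2 B \cos{\left(x y \right)}
So the left-hand side equals
  \frac{11 A e^{x} e^{y}}{3} - B x^{2} \sin{\left(x y \right)} - 2 B x y \sin{\left(x y \right)} + \frac{2 B y^{4} \sin{\left(x y \right)}}{3} + 2 B \cos{\left(x y \right)}
This must equal f(x, y) identically; expanded, f = 3 x^{2} \sin{\left(x y \right)} + 6 x y \sin{\left(x y \right)} - 2 y^{4} \sin{\left(x y \right)} - 11 e^{x} e^{y} - 6 \cos{\left(x y \right)}.
Matching coefficients of the independent functions:
  [x^{2} \sin{\left(x y \right)}]:  - B = 3
  [y^{4} \sin{\left(x y \right)}]:  \frac{2 B}{3} = -2
  [e^{x} e^{y}]:  \frac{11 A}{3} = -11
  [x y \sin{\left(x y \right)}]:  - 2 B = 6
  [\cos{\left(x y \right)}]:  2 B = -6
Solving: A = -3, B = -3.
Check against the point condition:
  u(0, 0) = -3  ⟹  A = -3  ✓
Hence u(x, y) = - 3 e^{x + y} - 3 \sin{\left(x y \right)}.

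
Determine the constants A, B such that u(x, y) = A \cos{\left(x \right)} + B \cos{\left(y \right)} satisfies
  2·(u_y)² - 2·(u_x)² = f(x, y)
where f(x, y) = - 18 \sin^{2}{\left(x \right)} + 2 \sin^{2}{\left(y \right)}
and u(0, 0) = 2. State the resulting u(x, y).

Substitute the ansatz u = A \cos{\left(x \right)} + B \cos{\left(y \right)} into the left-hand side.
Derivatives of the ansatz:
  u_y = - B \sin{\left(y \right)}
  u_x = - A \sin{\left(x \right)}
Term by term:
  2·(u_y)² = 2 B^{2} \sin^{2}{\left(y \right)}
  -2·(u_x)² = - 2 A^{2} \sin^{2}{\left(x \right)}
So the left-hand side equals
  - 2 A^{2} \sin^{2}{\left(x \right)} + 2 B^{2} \sin^{2}{\left(y \right)}
This must equal f(x, y) = - 18 \sin^{2}{\left(x \right)} + 2 \sin^{2}{\left(y \right)} identically.
Matching coefficients of the independent functions:
  [\sin^{2}{\left(x \right)}]:  - 2 A^{2} = -18
  [\sin^{2}{\left(y \right)}]:  2 B^{2} = 2
These equations allow (A, B) = (-3, -1) or (-3, 1) or (3, -1) or (3, 1).
Impose the point condition(s):
  u(0, 0) = 2  ⟹  A + B = 2
Only A = 3, B = -1 satisfies everything.
Hence u(x, y) = 3 \cos{\left(x \right)} - \cos{\left(y \right)}.

Answer: u(x, y) = 3 \cos{\left(x \right)} - \cos{\left(y \right)}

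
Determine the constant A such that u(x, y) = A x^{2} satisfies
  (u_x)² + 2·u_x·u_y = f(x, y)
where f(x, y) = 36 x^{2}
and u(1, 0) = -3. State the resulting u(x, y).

Substitute the ansatz u = A x^{2} into the left-hand side.
Derivatives of the ansatz:
  u_x = 2 A x
  u_y = 0
Term by term:
  (u_x)² = 4 A^{2} x^{2}
  2·u_x·u_y = 0
So the left-hand side equals
  4 A^{2} x^{2}
This must equal f(x, y) = 36 x^{2} identically.
Matching coefficients of the independent functions:
  [x^{2}]:  4 A^{2} = 36
These equations allow (A) = (-3) or (3).
Impose the point condition(s):
  u(1, 0) = -3  ⟹  A = -3
Only A = -3 satisfies everything.
Hence u(x, y) = - 3 x^{2}.

Answer: u(x, y) = - 3 x^{2}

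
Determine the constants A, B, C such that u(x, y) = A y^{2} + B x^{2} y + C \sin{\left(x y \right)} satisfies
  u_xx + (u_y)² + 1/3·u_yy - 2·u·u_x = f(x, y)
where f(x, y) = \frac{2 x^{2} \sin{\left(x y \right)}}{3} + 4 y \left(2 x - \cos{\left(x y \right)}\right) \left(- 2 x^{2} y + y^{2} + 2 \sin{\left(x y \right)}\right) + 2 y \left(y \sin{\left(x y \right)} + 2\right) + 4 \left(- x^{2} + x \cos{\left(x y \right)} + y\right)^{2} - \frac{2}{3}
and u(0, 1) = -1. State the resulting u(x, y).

Substitute the ansatz u = A y^{2} + B x^{2} y + C \sin{\left(x y \right)} into the left-hand side.
Derivatives of the ansatz:
  u_xx = 2 B y - C y^{2} \sin{\left(x y \right)}
  u_y = 2 A y + B x^{2} + C x \cos{\left(x y \right)}
  u_yy = 2 A - C x^{2} \sin{\left(x y \right)}
  u_x = 2 B x y + C y \cos{\left(x y \right)}
Term by term:
  u_xx = 2 B y - C y^{2} \sin{\left(x y \right)}
  (u_y)² = 4 A^{2} y^{2} + 4 A B x^{2} y + 4 A C x y \cos{\left(x y \right)} + B^{2} x^{4} + 2 B C x^{3} \cos{\left(x y \right)} + C^{2} x^{2} \cos^{2}{\left(x y \right)}
  1/3·u_yy = \frac{2 A}{3} - \frac{C x^{2} \sin{\left(x y \right)}}{3}
  -2·u·u_x = - 4 A B x y^{3} - 2 A C y^{3} \cos{\left(x y \right)} - 4 B^{2} x^{3} y^{2} - 2 B C x^{2} y^{2} \cos{\left(x y \right)} - 4 B C x y \sin{\left(x y \right)} - 2 C^{2} y \sin{\left(x y \right)} \cos{\left(x y \right)}
So the left-hand side equals
  4 A^{2} y^{2} + 4 A B x^{2} y - 4 A B x y^{3} + 4 A C x y \cos{\left(x y \right)} - 2 A C y^{3} \cos{\left(x y \right)} + \frac{2 A}{3} + B^{2} x^{4} - 4 B^{2} x^{3} y^{2} + 2 B C x^{3} \cos{\left(x y \right)} - 2 B C x^{2} y^{2} \cos{\left(x y \right)} - 4 B C x y \sin{\left(x y \right)} + 2 B y + C^{2} x^{2} \cos^{2}{\left(x y \right)} - 2 C^{2} y \sin{\left(x y \right)} \cos{\left(x y \right)} - \frac{C x^{2} \sin{\left(x y \right)}}{3} - C y^{2} \sin{\left(x y \right)}
This must equal f(x, y) identically; expanded, f = 4 x^{4} - 16 x^{3} y^{2} - 8 x^{3} \cos{\left(x y \right)} + 8 x^{2} y^{2} \cos{\left(x y \right)} - 8 x^{2} y + \frac{2 x^{2} \sin{\left(x y \right)}}{3} + 4 x^{2} \cos^{2}{\left(x y \right)} + 8 x y^{3} + 16 x y \sin{\left(x y \right)} + 8 x y \cos{\left(x y \right)} - 4 y^{3} \cos{\left(x y \right)} + 2 y^{2} \sin{\left(x y \right)} + 4 y^{2} - 8 y \sin{\left(x y \right)} \cos{\left(x y \right)} + 4 y - \frac{2}{3}.
Matching coefficients of the independent functions:
(each divided by its leading coefficient; functions giving the same equation are listed together)
  [constant term]:  A + 1 = 0
  [x^{4}, x^{3} y^{2}]:  B^{2} - 4 = 0
  [y]:  B - 2 = 0
  [y^{2}]:  A^{2} - 1 = 0
  [x y^{3}, x^{2} y]:  A B + 2 = 0
  [x^{2} \sin{\left(x y \right)}, y^{2} \sin{\left(x y \right)}]:  C + 2 = 0
  [x^{2} \cos^{2}{\left(x y \right)}, y \sin{\left(x y \right)} \cos{\left(x y \right)}]:  C^{2} - 4 = 0
  [x^{3} \cos{\left(x y \right)}, x y \sin{\left(x y \right)}, x^{2} y^{2} \cos{\left(x y \right)}]:  B C + 4 = 0
  [y^{3} \cos{\left(x y \right)}, x y \cos{\left(x y \right)}]:  A C - 2 = 0
Solving: A = -1, B = 2, C = -2.
Check against the point condition:
  u(0, 1) = -1  ⟹  A = -1  ✓
Hence u(x, y) = 2 x^{2} y - y^{2} - 2 \sin{\left(x y \right)}.

Answer: u(x, y) = 2 x^{2} y - y^{2} - 2 \sin{\left(x y \right)}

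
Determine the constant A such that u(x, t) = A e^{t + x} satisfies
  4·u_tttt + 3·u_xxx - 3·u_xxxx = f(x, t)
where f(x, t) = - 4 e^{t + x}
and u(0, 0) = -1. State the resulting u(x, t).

Substitute the ansatz u = A e^{t + x} into the left-hand side.
Derivatives of the ansatz:
  u_tttt = A e^{t} e^{x}
  u_xxx = A e^{t} e^{x}
  u_xxxx = A e^{t} e^{x}
Term by term:
  4·u_tttt = 4 A e^{t} e^{x}
  3·u_xxx = 3 A e^{t} e^{x}
  -3·u_xxxx = - 3 A e^{t} e^{x}
So the left-hand side equals
  4 A e^{t} e^{x}
This must equal f(x, t) identically; expanded, f = - 4 e^{t} e^{x}.
Matching coefficients of the independent functions:
  [e^{t} e^{x}]:  4 A = -4
Solving: A = -1.
Check against the point condition:
  u(0, 0) = -1  ⟹  A = -1  ✓
Hence u(x, t) = - e^{t + x}.

Answer: u(x, t) = - e^{t + x}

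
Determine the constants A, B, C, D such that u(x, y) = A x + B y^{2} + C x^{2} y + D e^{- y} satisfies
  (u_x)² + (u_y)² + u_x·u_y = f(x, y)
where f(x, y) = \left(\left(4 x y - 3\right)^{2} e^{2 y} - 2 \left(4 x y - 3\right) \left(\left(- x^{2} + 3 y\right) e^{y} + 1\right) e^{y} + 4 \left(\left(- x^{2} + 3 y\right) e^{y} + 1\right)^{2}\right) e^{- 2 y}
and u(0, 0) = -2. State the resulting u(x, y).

Substitute the ansatz u = A x + B y^{2} + C x^{2} y + D e^{- y} into the left-hand side.
Derivatives of the ansatz:
  u_x = A + 2 C x y
  u_y = 2 B y + C x^{2} - D e^{- y}
Term by term:
  (u_x)² = A^{2} + 4 A C x y + 4 C^{2} x^{2} y^{2}
  (u_y)² = 4 B^{2} y^{2} + 4 B C x^{2} y - 4 B D y e^{- y} + C^{2} x^{4} - 2 C D x^{2} e^{- y} + D^{2} e^{- 2 y}
  u_x·u_y = 2 A B y + A C x^{2} - A D e^{- y} + 4 B C x y^{2} + 2 C^{2} x^{3} y - 2 C D x y e^{- y}
So the left-hand side equals
  A^{2} + 2 A B y + A C x^{2} + 4 A C x y - A D e^{- y} + 4 B^{2} y^{2} + 4 B C x^{2} y + 4 B C x y^{2} - 4 B D y e^{- y} + C^{2} x^{4} + 2 C^{2} x^{3} y + 4 C^{2} x^{2} y^{2} - 2 C D x^{2} e^{- y} - 2 C D x y e^{- y} + D^{2} e^{- 2 y}
This must equal f(x, y) identically; expanded, f = 4 x^{4} + 8 x^{3} y + 16 x^{2} y^{2} - 24 x^{2} y - 6 x^{2} - 8 x^{2} e^{- y} - 24 x y^{2} - 24 x y - 8 x y e^{- y} + 36 y^{2} + 18 y + 24 y e^{- y} + 9 + 6 e^{- y} + 4 e^{- 2 y}.
Matching coefficients of the independent functions:
(each divided by its leading coefficient; functions giving the same equation are listed together)
  [constant term]:  A^{2} - 9 = 0
  [x^{2}, x y]:  A C + 6 = 0
  [x^{4}, x^{2} y^{2}, x^{3} y]:  C^{2} - 4 = 0
  [y]:  A B - 9 = 0
  [y^{2}]:  B^{2} - 9 = 0
  [x y^{2}, x^{2} y]:  B C + 6 = 0
  [x^{2} e^{- y}, x y e^{- y}]:  C D - 4 = 0
  [y e^{- y}]:  B D + 6 = 0
  [e^{- 2 y}]:  D^{2} - 4 = 0
  [e^{- y}]:  A D + 6 = 0
These equations allow (A, B, C, D) = (-3, -3, 2, 2) or (3, 3, -2, -2).
Impose the point condition(s):
  u(0, 0) = -2  ⟹  D = -2
Only A = 3, B = 3, C = -2, D = -2 satisfies everything.
Hence u(x, y) = - 2 x^{2} y + 3 x + 3 y^{2} - 2 e^{- y}.

Answer: u(x, y) = - 2 x^{2} y + 3 x + 3 y^{2} - 2 e^{- y}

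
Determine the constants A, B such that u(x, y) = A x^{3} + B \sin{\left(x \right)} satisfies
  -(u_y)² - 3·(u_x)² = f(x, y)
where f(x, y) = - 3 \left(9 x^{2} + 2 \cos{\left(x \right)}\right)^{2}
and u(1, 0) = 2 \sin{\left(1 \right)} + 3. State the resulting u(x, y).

Substitute the ansatz u = A x^{3} + B \sin{\left(x \right)} into the left-hand side.
Derivatives of the ansatz:
  u_y = 0
  u_x = 3 A x^{2} + B \cos{\left(x \right)}
Term by term:
  -(u_y)² = 0
  -3·(u_x)² = - 27 A^{2} x^{4} - 18 A B x^{2} \cos{\left(x \right)} - 3 B^{2} \cos^{2}{\left(x \right)}
So the left-hand side equals
  - 27 A^{2} x^{4} - 18 A B x^{2} \cos{\left(x \right)} - 3 B^{2} \cos^{2}{\left(x \right)}
This must equal f(x, y) identically; expanded, f = - 243 x^{4} - 108 x^{2} \cos{\left(x \right)} - 12 \cos^{2}{\left(x \right)}.
Matching coefficients of the independent functions:
  [x^{4}]:  - 27 A^{2} = -243
  [x^{2} \cos{\left(x \right)}]:  - 18 A B = -108
  [\cos^{2}{\left(x \right)}]:  - 3 B^{2} = -12
These equations allow (A, B) = (-3, -2) or (3, 2).
Impose the point condition(s):
  u(1, 0) = 2 \sin{\left(1 \right)} + 3  ⟹  A + B \sin{\left(1 \right)} = 2 \sin{\left(1 \right)} + 3
Only A = 3, B = 2 satisfies everything.
Hence u(x, y) = 3 x^{3} + 2 \sin{\left(x \right)}.

Answer: u(x, y) = 3 x^{3} + 2 \sin{\left(x \right)}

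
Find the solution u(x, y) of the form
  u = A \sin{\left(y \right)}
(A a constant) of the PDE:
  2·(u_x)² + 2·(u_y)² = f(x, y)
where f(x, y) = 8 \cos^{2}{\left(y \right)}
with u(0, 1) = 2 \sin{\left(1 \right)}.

Substitute the ansatz u = A \sin{\left(y \right)} into the left-hand side.
Derivatives of the ansatz:
  u_x = 0
  u_y = A \cos{\left(y \right)}
Term by term:
  2·(u_x)² = 0
  2·(u_y)² = 2 A^{2} \cos^{2}{\left(y \right)}
So the left-hand side equals
  2 A^{2} \cos^{2}{\left(y \right)}
This must equal f(x, y) = 8 \cos^{2}{\left(y \right)} identically.
Matching coefficients of the independent functions:
  [\cos^{2}{\left(y \right)}]:  2 A^{2} = 8
These equations allow (A) = (-2) or (2).
Impose the point condition(s):
  u(0, 1) = 2 \sin{\left(1 \right)}  ⟹  A \sin{\left(1 \right)} = 2 \sin{\left(1 \right)}
Only A = 2 satisfies everything.
Hence u(x, y) = 2 \sin{\left(y \right)}.

Answer: u(x, y) = 2 \sin{\left(y \right)}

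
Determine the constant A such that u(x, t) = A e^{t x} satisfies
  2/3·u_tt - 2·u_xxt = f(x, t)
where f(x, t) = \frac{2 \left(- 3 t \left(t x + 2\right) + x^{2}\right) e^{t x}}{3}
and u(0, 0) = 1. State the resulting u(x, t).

Substitute the ansatz u = A e^{t x} into the left-hand side.
Derivatives of the ansatz:
  u_tt = A x^{2} e^{t x}
  u_xxt = A t^{2} x e^{t x} + 2 A t e^{t x}
Term by term:
  2/3·u_tt = \frac{2 A x^{2} e^{t x}}{3}
  -2·u_xxt = - 2 A t^{2} x e^{t x} - 4 A t e^{t x}
So the left-hand side equals
  - 2 A t^{2} x e^{t x} - 4 A t e^{t x} + \frac{2 A x^{2} e^{t x}}{3}
This must equal f(x, t) identically; expanded, f = - 2 t^{2} x e^{t x} - 4 t e^{t x} + \frac{2 x^{2} e^{t x}}{3}.
Matching coefficients of the independent functions:
  [t e^{t x}]:  - 4 A = -4
  [x^{2} e^{t x}]:  \frac{2 A}{3} = \frac{2}{3}
  [t^{2} x e^{t x}]:  - 2 A = -2
Solving: A = 1.
Check against the point condition:
  u(0, 0) = 1  ⟹  A = 1  ✓
Hence u(x, t) = e^{t x}.

Answer: u(x, t) = e^{t x}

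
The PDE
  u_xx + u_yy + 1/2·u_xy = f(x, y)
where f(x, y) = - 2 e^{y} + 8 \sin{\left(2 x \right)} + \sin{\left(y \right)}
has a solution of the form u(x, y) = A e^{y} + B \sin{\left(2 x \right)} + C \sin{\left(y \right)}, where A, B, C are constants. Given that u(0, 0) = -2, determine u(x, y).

Answer: u(x, y) = - 2 e^{y} - 2 \sin{\left(2 x \right)} - \sin{\left(y \right)}

Derivation:
Substitute the ansatz u = A e^{y} + B \sin{\left(2 x \right)} + C \sin{\left(y \right)} into the left-hand side.
Derivatives of the ansatz:
  u_xx = - 4 B \sin{\left(2 x \right)}
  u_yy = A e^{y} - C \sin{\left(y \right)}
  u_xy = 0
Term by term:
  u_xx = - 4 B \sin{\left(2 x \right)}
  u_yy = A e^{y} - C \sin{\left(y \right)}
  1/2·u_xy = 0
So the left-hand side equals
  A e^{y} - 4 B \sin{\left(2 x \right)} - C \sin{\left(y \right)}
This must equal f(x, y) = - 2 e^{y} + 8 \sin{\left(2 x \right)} + \sin{\left(y \right)} identically.
Matching coefficients of the independent functions:
  [e^{y}]:  A = -2
  [\sin{\left(2 x \right)}]:  - 4 B = 8
  [\sin{\left(y \right)}]:  - C = 1
Solving: A = -2, B = -2, C = -1.
Check against the point condition:
  u(0, 0) = -2  ⟹  A = -2  ✓
Hence u(x, y) = - 2 e^{y} - 2 \sin{\left(2 x \right)} - \sin{\left(y \right)}.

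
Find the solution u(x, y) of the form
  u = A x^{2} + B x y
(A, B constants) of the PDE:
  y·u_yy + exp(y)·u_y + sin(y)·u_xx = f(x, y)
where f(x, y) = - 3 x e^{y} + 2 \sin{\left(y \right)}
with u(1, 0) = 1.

Substitute the ansatz u = A x^{2} + B x y into the left-hand side.
Derivatives of the ansatz:
  u_yy = 0
  u_y = B x
  u_xx = 2 A
Term by term:
  y·u_yy = 0
  exp(y)·u_y = B x e^{y}
  sin(y)·u_xx = 2 A \sin{\left(y \right)}
So the left-hand side equals
  2 A \sin{\left(y \right)} + B x e^{y}
This must equal f(x, y) = - 3 x e^{y} + 2 \sin{\left(y \right)} identically.
Matching coefficients of the independent functions:
  [x e^{y}]:  B = -3
  [\sin{\left(y \right)}]:  2 A = 2
Solving: A = 1, B = -3.
Check against the point condition:
  u(1, 0) = 1  ⟹  A = 1  ✓
Hence u(x, y) = x^{2} - 3 x y.

Answer: u(x, y) = x^{2} - 3 x y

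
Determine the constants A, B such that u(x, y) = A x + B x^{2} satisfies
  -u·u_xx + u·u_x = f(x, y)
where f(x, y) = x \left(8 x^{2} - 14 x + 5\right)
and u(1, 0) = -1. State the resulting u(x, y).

Substitute the ansatz u = A x + B x^{2} into the left-hand side.
Derivatives of the ansatz:
  u_xx = 2 B
  u_x = A + 2 B x
Term by term:
  -u·u_xx = - 2 A B x - 2 B^{2} x^{2}
  u·u_x = A^{2} x + 3 A B x^{2} + 2 B^{2} x^{3}
So the left-hand side equals
  A^{2} x + 3 A B x^{2} - 2 A B x + 2 B^{2} x^{3} - 2 B^{2} x^{2}
This must equal f(x, y) identically; expanded, f = 8 x^{3} - 14 x^{2} + 5 x.
Matching coefficients of the independent functions:
  [x]:  A^{2} - 2 A B = 5
  [x^{2}]:  3 A B - 2 B^{2} = -14
  [x^{3}]:  2 B^{2} = 8
These equations allow (A, B) = (-1, 2) or (1, -2).
Impose the point condition(s):
  u(1, 0) = -1  ⟹  A + B = -1
Only A = 1, B = -2 satisfies everything.
Hence u(x, y) = - 2 x^{2} + x.

Answer: u(x, y) = - 2 x^{2} + x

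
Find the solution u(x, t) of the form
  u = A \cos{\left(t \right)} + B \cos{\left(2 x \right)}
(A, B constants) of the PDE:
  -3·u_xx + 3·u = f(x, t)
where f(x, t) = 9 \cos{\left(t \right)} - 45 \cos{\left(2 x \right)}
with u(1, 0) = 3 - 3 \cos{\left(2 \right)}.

Substitute the ansatz u = A \cos{\left(t \right)} + B \cos{\left(2 x \right)} into the left-hand side.
Derivatives of the ansatz:
  u_xx = - 4 B \cos{\left(2 x \right)}
Term by term:
  -3·u_xx = 12 B \cos{\left(2 x \right)}
  3·u = 3 A \cos{\left(t \right)} + 3 B \cos{\left(2 x \right)}
So the left-hand side equals
  3 A \cos{\left(t \right)} + 15 B \cos{\left(2 x \right)}
This must equal f(x, t) = 9 \cos{\left(t \right)} - 45 \cos{\left(2 x \right)} identically.
Matching coefficients of the independent functions:
  [\cos{\left(t \right)}]:  3 A = 9
  [\cos{\left(2 x \right)}]:  15 B = -45
Solving: A = 3, B = -3.
Check against the point condition:
  u(1, 0) = 3 - 3 \cos{\left(2 \right)}  ⟹  A + B \cos{\left(2 \right)} = 3 - 3 \cos{\left(2 \right)}  ✓
Hence u(x, t) = 3 \cos{\left(t \right)} - 3 \cos{\left(2 x \right)}.

Answer: u(x, t) = 3 \cos{\left(t \right)} - 3 \cos{\left(2 x \right)}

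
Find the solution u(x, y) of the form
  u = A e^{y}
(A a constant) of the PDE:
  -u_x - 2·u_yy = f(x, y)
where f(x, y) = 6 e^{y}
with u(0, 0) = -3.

Answer: u(x, y) = - 3 e^{y}

Derivation:
Substitute the ansatz u = A e^{y} into the left-hand side.
Derivatives of the ansatz:
  u_x = 0
  u_yy = A e^{y}
Term by term:
  -u_x = 0
  -2·u_yy = - 2 A e^{y}
So the left-hand side equals
  - 2 A e^{y}
This must equal f(x, y) = 6 e^{y} identically.
Matching coefficients of the independent functions:
  [e^{y}]:  - 2 A = 6
Solving: A = -3.
Check against the point condition:
  u(0, 0) = -3  ⟹  A = -3  ✓
Hence u(x, y) = - 3 e^{y}.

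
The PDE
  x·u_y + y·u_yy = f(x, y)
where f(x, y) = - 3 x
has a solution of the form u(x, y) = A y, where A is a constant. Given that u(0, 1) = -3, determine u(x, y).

Answer: u(x, y) = - 3 y

Derivation:
Substitute the ansatz u = A y into the left-hand side.
Derivatives of the ansatz:
  u_y = A
  u_yy = 0
Term by term:
  x·u_y = A x
  y·u_yy = 0
So the left-hand side equals
  A x
This must equal f(x, y) = - 3 x identically.
Matching coefficients of the independent functions:
  [x]:  A = -3
Solving: A = -3.
Check against the point condition:
  u(0, 1) = -3  ⟹  A = -3  ✓
Hence u(x, y) = - 3 y.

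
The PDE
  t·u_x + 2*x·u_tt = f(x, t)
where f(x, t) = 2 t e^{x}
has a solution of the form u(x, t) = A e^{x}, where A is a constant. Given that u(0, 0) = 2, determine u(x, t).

Substitute the ansatz u = A e^{x} into the left-hand side.
Derivatives of the ansatz:
  u_x = A e^{x}
  u_tt = 0
Term by term:
  t·u_x = A t e^{x}
  2*x·u_tt = 0
So the left-hand side equals
  A t e^{x}
This must equal f(x, t) = 2 t e^{x} identically.
Matching coefficients of the independent functions:
  [t e^{x}]:  A = 2
Solving: A = 2.
Check against the point condition:
  u(0, 0) = 2  ⟹  A = 2  ✓
Hence u(x, t) = 2 e^{x}.

Answer: u(x, t) = 2 e^{x}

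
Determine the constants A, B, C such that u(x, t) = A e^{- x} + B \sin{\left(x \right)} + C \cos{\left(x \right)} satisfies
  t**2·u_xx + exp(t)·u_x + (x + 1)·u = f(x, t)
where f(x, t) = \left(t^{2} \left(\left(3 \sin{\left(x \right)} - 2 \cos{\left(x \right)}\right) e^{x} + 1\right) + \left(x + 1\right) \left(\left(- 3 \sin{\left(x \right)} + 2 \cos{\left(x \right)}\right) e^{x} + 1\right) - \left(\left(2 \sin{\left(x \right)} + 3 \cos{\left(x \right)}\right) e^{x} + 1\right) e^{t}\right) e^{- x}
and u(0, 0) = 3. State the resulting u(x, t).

Answer: u(x, t) = - 3 \sin{\left(x \right)} + 2 \cos{\left(x \right)} + e^{- x}

Derivation:
Substitute the ansatz u = A e^{- x} + B \sin{\left(x \right)} + C \cos{\left(x \right)} into the left-hand side.
Derivatives of the ansatz:
  u_xx = A e^{- x} - B \sin{\left(x \right)} - C \cos{\left(x \right)}
  u_x = - A e^{- x} + B \cos{\left(x \right)} - C \sin{\left(x \right)}
Term by term:
  t**2·u_xx = A t^{2} e^{- x} - B t^{2} \sin{\left(x \right)} - C t^{2} \cos{\left(x \right)}
  exp(t)·u_x = - A e^{t} e^{- x} + B e^{t} \cos{\left(x \right)} - C e^{t} \sin{\left(x \right)}
  (x + 1)·u = A x e^{- x} + A e^{- x} + B x \sin{\left(x \right)} + B \sin{\left(x \right)} + C x \cos{\left(x \right)} + C \cos{\left(x \right)}
So the left-hand side equals
  A t^{2} e^{- x} + A x e^{- x} - A e^{t} e^{- x} + A e^{- x} - B t^{2} \sin{\left(x \right)} + B x \sin{\left(x \right)} + B e^{t} \cos{\left(x \right)} + B \sin{\left(x \right)} - C t^{2} \cos{\left(x \right)} + C x \cos{\left(x \right)} - C e^{t} \sin{\left(x \right)} + C \cos{\left(x \right)}
This must equal f(x, t) identically; expanded, f = 3 t^{2} \sin{\left(x \right)} - 2 t^{2} \cos{\left(x \right)} + t^{2} e^{- x} - 3 x \sin{\left(x \right)} + 2 x \cos{\left(x \right)} + x e^{- x} - 2 e^{t} \sin{\left(x \right)} - 3 e^{t} \cos{\left(x \right)} - e^{t} e^{- x} - 3 \sin{\left(x \right)} + 2 \cos{\left(x \right)} + e^{- x}.
Matching coefficients of the independent functions:
  [t^{2} e^{- x}, x e^{- x}, e^{- x}]:  A = 1
  [t^{2} \sin{\left(x \right)}]:  - B = 3
  [t^{2} \cos{\left(x \right)}, e^{t} \sin{\left(x \right)}]:  - C = -2
  [x \sin{\left(x \right)}, e^{t} \cos{\left(x \right)}, \sin{\left(x \right)}]:  B = -3
  [x \cos{\left(x \right)}, \cos{\left(x \right)}]:  C = 2
  [e^{t} e^{- x}]:  - A = -1
Solving: A = 1, B = -3, C = 2.
Check against the point condition:
  u(0, 0) = 3  ⟹  A + C = 3  ✓
Hence u(x, t) = - 3 \sin{\left(x \right)} + 2 \cos{\left(x \right)} + e^{- x}.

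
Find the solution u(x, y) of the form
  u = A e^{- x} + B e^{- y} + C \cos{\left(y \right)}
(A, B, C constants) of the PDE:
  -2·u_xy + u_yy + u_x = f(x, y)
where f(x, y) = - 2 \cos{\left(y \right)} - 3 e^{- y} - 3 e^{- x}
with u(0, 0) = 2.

Substitute the ansatz u = A e^{- x} + B e^{- y} + C \cos{\left(y \right)} into the left-hand side.
Derivatives of the ansatz:
  u_xy = 0
  u_yy = B e^{- y} - C \cos{\left(y \right)}
  u_x = - A e^{- x}
Term by term:
  -2·u_xy = 0
  u_yy = B e^{- y} - C \cos{\left(y \right)}
  u_x = - A e^{- x}
So the left-hand side equals
  - A e^{- x} + B e^{- y} - C \cos{\left(y \right)}
This must equal f(x, y) = - 2 \cos{\left(y \right)} - 3 e^{- y} - 3 e^{- x} identically.
Matching coefficients of the independent functions:
  [e^{- x}]:  - A = -3
  [e^{- y}]:  B = -3
  [\cos{\left(y \right)}]:  - C = -2
Solving: A = 3, B = -3, C = 2.
Check against the point condition:
  u(0, 0) = 2  ⟹  A + B + C = 2  ✓
Hence u(x, y) = 2 \cos{\left(y \right)} - 3 e^{- y} + 3 e^{- x}.

Answer: u(x, y) = 2 \cos{\left(y \right)} - 3 e^{- y} + 3 e^{- x}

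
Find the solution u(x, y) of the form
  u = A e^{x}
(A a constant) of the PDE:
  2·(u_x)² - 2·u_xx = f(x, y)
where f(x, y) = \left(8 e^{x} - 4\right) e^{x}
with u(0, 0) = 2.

Substitute the ansatz u = A e^{x} into the left-hand side.
Derivatives of the ansatz:
  u_x = A e^{x}
  u_xx = A e^{x}
Term by term:
  2·(u_x)² = 2 A^{2} e^{2 x}
  -2·u_xx = - 2 A e^{x}
So the left-hand side equals
  2 A^{2} e^{2 x} - 2 A e^{x}
This must equal f(x, y) = \left(8 e^{x} - 4\right) e^{x} identically.
Matching coefficients of the independent functions:
  [e^{x}]:  - 2 A = -4
  [e^{2 x}]:  2 A^{2} = 8
Solving: A = 2.
Check against the point condition:
  u(0, 0) = 2  ⟹  A = 2  ✓
Hence u(x, y) = 2 e^{x}.

Answer: u(x, y) = 2 e^{x}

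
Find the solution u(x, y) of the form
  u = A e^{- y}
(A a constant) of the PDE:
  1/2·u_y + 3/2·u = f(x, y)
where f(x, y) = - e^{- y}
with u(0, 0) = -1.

Answer: u(x, y) = - e^{- y}

Derivation:
Substitute the ansatz u = A e^{- y} into the left-hand side.
Derivatives of the ansatz:
  u_y = - A e^{- y}
Term by term:
  1/2·u_y = - \frac{A e^{- y}}{2}
  3/2·u = \frac{3 A e^{- y}}{2}
So the left-hand side equals
  A e^{- y}
This must equal f(x, y) = - e^{- y} identically.
Matching coefficients of the independent functions:
  [e^{- y}]:  A = -1
Solving: A = -1.
Check against the point condition:
  u(0, 0) = -1  ⟹  A = -1  ✓
Hence u(x, y) = - e^{- y}.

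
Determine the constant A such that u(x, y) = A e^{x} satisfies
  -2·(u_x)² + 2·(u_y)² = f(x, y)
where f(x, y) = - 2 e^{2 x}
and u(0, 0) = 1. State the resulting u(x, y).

Substitute the ansatz u = A e^{x} into the left-hand side.
Derivatives of the ansatz:
  u_x = A e^{x}
  u_y = 0
Term by term:
  -2·(u_x)² = - 2 A^{2} e^{2 x}
  2·(u_y)² = 0
So the left-hand side equals
  - 2 A^{2} e^{2 x}
This must equal f(x, y) = - 2 e^{2 x} identically.
Matching coefficients of the independent functions:
  [e^{2 x}]:  - 2 A^{2} = -2
These equations allow (A) = (-1) or (1).
Impose the point condition(s):
  u(0, 0) = 1  ⟹  A = 1
Only A = 1 satisfies everything.
Hence u(x, y) = e^{x}.

Answer: u(x, y) = e^{x}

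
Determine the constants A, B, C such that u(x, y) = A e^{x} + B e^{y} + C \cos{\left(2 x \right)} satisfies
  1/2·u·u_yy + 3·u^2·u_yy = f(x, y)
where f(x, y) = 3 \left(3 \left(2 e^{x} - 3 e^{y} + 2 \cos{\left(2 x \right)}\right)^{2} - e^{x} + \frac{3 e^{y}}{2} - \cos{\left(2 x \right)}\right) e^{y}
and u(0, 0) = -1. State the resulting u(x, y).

Substitute the ansatz u = A e^{x} + B e^{y} + C \cos{\left(2 x \right)} into the left-hand side.
Derivatives of the ansatz:
  u_yy = B e^{y}
Term by term:
  1/2·u·u_yy = \frac{A B e^{x} e^{y}}{2} + \frac{B^{2} e^{2 y}}{2} + \frac{B C e^{y} \cos{\left(2 x \right)}}{2}
  3·u^2·u_yy = 3 A^{2} B e^{2 x} e^{y} + 6 A B^{2} e^{x} e^{2 y} + 6 A B C e^{x} e^{y} \cos{\left(2 x \right)} + 3 B^{3} e^{3 y} + 6 B^{2} C e^{2 y} \cos{\left(2 x \right)} + 3 B C^{2} e^{y} \cos^{2}{\left(2 x \right)}
So the left-hand side equals
  3 A^{2} B e^{2 x} e^{y} + 6 A B^{2} e^{x} e^{2 y} + 6 A B C e^{x} e^{y} \cos{\left(2 x \right)} + \frac{A B e^{x} e^{y}}{2} + 3 B^{3} e^{3 y} + 6 B^{2} C e^{2 y} \cos{\left(2 x \right)} + \frac{B^{2} e^{2 y}}{2} + 3 B C^{2} e^{y} \cos^{2}{\left(2 x \right)} + \frac{B C e^{y} \cos{\left(2 x \right)}}{2}
This must equal f(x, y) identically; expanded, f = 36 e^{2 x} e^{y} - 108 e^{x} e^{2 y} + 72 e^{x} e^{y} \cos{\left(2 x \right)} - 3 e^{x} e^{y} + 81 e^{3 y} - 108 e^{2 y} \cos{\left(2 x \right)} + \frac{9 e^{2 y}}{2} + 36 e^{y} \cos^{2}{\left(2 x \right)} - 3 e^{y} \cos{\left(2 x \right)}.
Matching coefficients of the independent functions:
  [e^{x} e^{y}]:  \frac{A B}{2} = -3
  [e^{x} e^{2 y}]:  6 A B^{2} = -108
  [e^{2 x} e^{y}]:  3 A^{2} B = 36
  [e^{y} \cos{\left(2 x \right)}]:  \frac{B C}{2} = -3
  [e^{y} \cos^{2}{\left(2 x \right)}]:  3 B C^{2} = 36
  [e^{2 y} \cos{\left(2 x \right)}]:  6 B^{2} C = -108
  [e^{x} e^{y} \cos{\left(2 x \right)}]:  6 A B C = 72
  [e^{2 y}]:  \frac{B^{2}}{2} = \frac{9}{2}
  [e^{3 y}]:  3 B^{3} = 81
Solving: A = -2, B = 3, C = -2.
Check against the point condition:
  u(0, 0) = -1  ⟹  A + B + C = -1  ✓
Hence u(x, y) = - 2 e^{x} + 3 e^{y} - 2 \cos{\left(2 x \right)}.

Answer: u(x, y) = - 2 e^{x} + 3 e^{y} - 2 \cos{\left(2 x \right)}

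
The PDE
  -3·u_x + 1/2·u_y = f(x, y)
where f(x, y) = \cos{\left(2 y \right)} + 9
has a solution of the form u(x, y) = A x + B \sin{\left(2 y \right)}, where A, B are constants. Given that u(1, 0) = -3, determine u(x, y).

Substitute the ansatz u = A x + B \sin{\left(2 y \right)} into the left-hand side.
Derivatives of the ansatz:
  u_x = A
  u_y = 2 B \cos{\left(2 y \right)}
Term by term:
  -3·u_x = - 3 A
  1/2·u_y = B \cos{\left(2 y \right)}
So the left-hand side equals
  - 3 A + B \cos{\left(2 y \right)}
This must equal f(x, y) = \cos{\left(2 y \right)} + 9 identically.
Matching coefficients of the independent functions:
  [constant term]:  - 3 A = 9
  [\cos{\left(2 y \right)}]:  B = 1
Solving: A = -3, B = 1.
Check against the point condition:
  u(1, 0) = -3  ⟹  A = -3  ✓
Hence u(x, y) = - 3 x + \sin{\left(2 y \right)}.

Answer: u(x, y) = - 3 x + \sin{\left(2 y \right)}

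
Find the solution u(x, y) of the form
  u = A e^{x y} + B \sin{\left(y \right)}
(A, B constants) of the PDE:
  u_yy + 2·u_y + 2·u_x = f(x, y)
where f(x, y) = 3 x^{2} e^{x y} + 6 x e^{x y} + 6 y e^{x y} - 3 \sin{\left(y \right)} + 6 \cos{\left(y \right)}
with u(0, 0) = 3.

Substitute the ansatz u = A e^{x y} + B \sin{\left(y \right)} into the left-hand side.
Derivatives of the ansatz:
  u_yy = A x^{2} e^{x y} - B \sin{\left(y \right)}
  u_y = A x e^{x y} + B \cos{\left(y \right)}
  u_x = A y e^{x y}
Term by term:
  u_yy = A x^{2} e^{x y} - B \sin{\left(y \right)}
  2·u_y = 2 A x e^{x y} + 2 B \cos{\left(y \right)}
  2·u_x = 2 A y e^{x y}
So the left-hand side equals
  A x^{2} e^{x y} + 2 A x e^{x y} + 2 A y e^{x y} - B \sin{\left(y \right)} + 2 B \cos{\left(y \right)}
This must equal f(x, y) = 3 x^{2} e^{x y} + 6 x e^{x y} + 6 y e^{x y} - 3 \sin{\left(y \right)} + 6 \cos{\left(y \right)} identically.
Matching coefficients of the independent functions:
  [x e^{x y}, y e^{x y}]:  2 A = 6
  [x^{2} e^{x y}]:  A = 3
  [\sin{\left(y \right)}]:  - B = -3
  [\cos{\left(y \right)}]:  2 B = 6
Solving: A = 3, B = 3.
Check against the point condition:
  u(0, 0) = 3  ⟹  A = 3  ✓
Hence u(x, y) = 3 e^{x y} + 3 \sin{\left(y \right)}.

Answer: u(x, y) = 3 e^{x y} + 3 \sin{\left(y \right)}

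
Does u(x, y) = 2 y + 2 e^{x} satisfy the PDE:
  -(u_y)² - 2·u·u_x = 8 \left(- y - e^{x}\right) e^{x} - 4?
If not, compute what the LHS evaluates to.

Evaluate each term of the left-hand side for u = 2 y + 2 e^{x}.
Derivatives:
  u_y = 2
  u_x = 2 e^{x}
Terms:
  -(u_y)² = -4
  -2·u·u_x = 8 \left(- y - e^{x}\right) e^{x}
Sum: LHS = 8 \left(- y - e^{x}\right) e^{x} - 4
This is exactly the given right-hand side, so u is a solution.

Answer: Yes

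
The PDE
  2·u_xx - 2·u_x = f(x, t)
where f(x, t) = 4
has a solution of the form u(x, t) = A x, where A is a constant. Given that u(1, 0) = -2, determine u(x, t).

Substitute the ansatz u = A x into the left-hand side.
Derivatives of the ansatz:
  u_xx = 0
  u_x = A
Term by term:
  2·u_xx = 0
  -2·u_x = - 2 A
So the left-hand side equals
  - 2 A
This must equal f(x, t) = 4 identically.
Matching coefficients of the independent functions:
  [constant term]:  - 2 A = 4
Solving: A = -2.
Check against the point condition:
  u(1, 0) = -2  ⟹  A = -2  ✓
Hence u(x, t) = - 2 x.

Answer: u(x, t) = - 2 x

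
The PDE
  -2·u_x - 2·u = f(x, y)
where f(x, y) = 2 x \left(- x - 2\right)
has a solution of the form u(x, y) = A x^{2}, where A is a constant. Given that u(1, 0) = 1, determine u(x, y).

Answer: u(x, y) = x^{2}

Derivation:
Substitute the ansatz u = A x^{2} into the left-hand side.
Derivatives of the ansatz:
  u_x = 2 A x
Term by term:
  -2·u_x = - 4 A x
  -2·u = - 2 A x^{2}
So the left-hand side equals
  - 2 A x^{2} - 4 A x
This must equal f(x, y) identically; expanded, f = - 2 x^{2} - 4 x.
Matching coefficients of the independent functions:
  [x]:  - 4 A = -4
  [x^{2}]:  - 2 A = -2
Solving: A = 1.
Check against the point condition:
  u(1, 0) = 1  ⟹  A = 1  ✓
Hence u(x, y) = x^{2}.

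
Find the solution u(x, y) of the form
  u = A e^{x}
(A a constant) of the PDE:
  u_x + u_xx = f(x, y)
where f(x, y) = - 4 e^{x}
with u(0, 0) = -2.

Substitute the ansatz u = A e^{x} into the left-hand side.
Derivatives of the ansatz:
  u_x = A e^{x}
  u_xx = A e^{x}
Term by term:
  u_x = A e^{x}
  u_xx = A e^{x}
So the left-hand side equals
  2 A e^{x}
This must equal f(x, y) = - 4 e^{x} identically.
Matching coefficients of the independent functions:
  [e^{x}]:  2 A = -4
Solving: A = -2.
Check against the point condition:
  u(0, 0) = -2  ⟹  A = -2  ✓
Hence u(x, y) = - 2 e^{x}.

Answer: u(x, y) = - 2 e^{x}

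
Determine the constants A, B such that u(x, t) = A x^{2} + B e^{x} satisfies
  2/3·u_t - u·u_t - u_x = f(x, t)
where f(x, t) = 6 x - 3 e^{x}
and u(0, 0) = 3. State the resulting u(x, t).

Answer: u(x, t) = - 3 x^{2} + 3 e^{x}

Derivation:
Substitute the ansatz u = A x^{2} + B e^{x} into the left-hand side.
Derivatives of the ansatz:
  u_t = 0
  u_x = 2 A x + B e^{x}
Term by term:
  2/3·u_t = 0
  -u·u_t = 0
  -u_x = - 2 A x - B e^{x}
So the left-hand side equals
  - 2 A x - B e^{x}
This must equal f(x, t) = 6 x - 3 e^{x} identically.
Matching coefficients of the independent functions:
  [x]:  - 2 A = 6
  [e^{x}]:  - B = -3
Solving: A = -3, B = 3.
Check against the point condition:
  u(0, 0) = 3  ⟹  B = 3  ✓
Hence u(x, t) = - 3 x^{2} + 3 e^{x}.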